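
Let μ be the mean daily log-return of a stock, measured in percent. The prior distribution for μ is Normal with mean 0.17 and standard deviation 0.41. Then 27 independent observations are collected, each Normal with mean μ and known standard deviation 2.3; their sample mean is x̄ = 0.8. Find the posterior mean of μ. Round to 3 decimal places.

Posterior mean ≈ 0.461

With known σ, the Normal prior is conjugate. Weight on the data is w = (n/σ²)/(n/σ² + 1/τ₀²) = 5.10397/(5.10397+5.94884) = 0.46178.
Posterior mean = w·x̄ + (1−w)·μ₀ = 0.46178·0.8 + 0.53822·0.17 = 0.461.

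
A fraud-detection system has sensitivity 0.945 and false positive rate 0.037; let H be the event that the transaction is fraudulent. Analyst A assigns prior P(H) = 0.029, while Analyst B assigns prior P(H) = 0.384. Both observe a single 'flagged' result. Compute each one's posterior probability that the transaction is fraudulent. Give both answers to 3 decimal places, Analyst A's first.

Analyst A: 0.433; Analyst B: 0.941

P('+'|H) = 0.945, P('+'|¬H) = 0.037.
Analyst A: numerator 0.945·0.029 = 0.027405; evidence = 0.027405+0.037·0.971 = 0.063332; posterior = 0.433.
Analyst B: numerator 0.945·0.384 = 0.36288; evidence = 0.36288+0.037·0.616 = 0.38567; posterior = 0.941.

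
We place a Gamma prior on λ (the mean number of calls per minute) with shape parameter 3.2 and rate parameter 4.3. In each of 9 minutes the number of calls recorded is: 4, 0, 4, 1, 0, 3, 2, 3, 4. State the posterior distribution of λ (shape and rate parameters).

Total count ∑xᵢ = 21 over n = 9 minutes.
Gamma is conjugate to the Poisson likelihood: posterior is Gamma(shape = 3.2+21 = 24.2, rate = 4.3+9 = 13.3).

Posterior: Gamma(shape=24.2, rate=13.3)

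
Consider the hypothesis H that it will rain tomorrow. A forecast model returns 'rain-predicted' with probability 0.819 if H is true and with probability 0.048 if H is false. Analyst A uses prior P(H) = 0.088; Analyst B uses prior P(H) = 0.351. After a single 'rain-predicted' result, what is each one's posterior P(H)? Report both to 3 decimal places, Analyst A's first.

P('+'|H) = 0.819, P('+'|¬H) = 0.048.
Analyst A: numerator 0.819·0.088 = 0.072072; evidence = 0.072072+0.048·0.912 = 0.11585; posterior = 0.622.
Analyst B: numerator 0.819·0.351 = 0.28747; evidence = 0.28747+0.048·0.649 = 0.31862; posterior = 0.902.

Analyst A: 0.622; Analyst B: 0.902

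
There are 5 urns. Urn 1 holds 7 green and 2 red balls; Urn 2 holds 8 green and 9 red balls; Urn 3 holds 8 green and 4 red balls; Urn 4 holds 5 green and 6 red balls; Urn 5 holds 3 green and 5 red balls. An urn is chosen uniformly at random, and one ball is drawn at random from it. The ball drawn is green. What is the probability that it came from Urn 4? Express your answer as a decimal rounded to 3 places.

P(green|Urn 1) = 0.7778; P(green|Urn 2) = 0.4706; P(green|Urn 3) = 0.6667; P(green|Urn 4) = 0.4545; P(green|Urn 5) = 0.375.
Prior × likelihood for each source: 0.2·0.7778=0.1556, 0.2·0.4706=0.09412, 0.2·0.6667=0.1333, 0.2·0.4545=0.09091, 0.2·0.375=0.07500. Summing gives P(green) = 0.54892.
P(Urn 4 | green) = 0.09091 / 0.54892 = 0.166.

Posterior probability ≈ 0.166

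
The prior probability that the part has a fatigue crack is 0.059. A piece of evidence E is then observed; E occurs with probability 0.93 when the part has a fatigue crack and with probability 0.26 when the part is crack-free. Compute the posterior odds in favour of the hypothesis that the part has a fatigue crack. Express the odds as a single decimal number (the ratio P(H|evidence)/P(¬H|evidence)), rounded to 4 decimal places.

Prior odds = 0.059/(1−0.059) = 0.062699.
Likelihood ratio for E = 0.93/0.26 = 3.5769.
Posterior odds = prior odds × LR = 0.22427.

Posterior odds ≈ 0.2243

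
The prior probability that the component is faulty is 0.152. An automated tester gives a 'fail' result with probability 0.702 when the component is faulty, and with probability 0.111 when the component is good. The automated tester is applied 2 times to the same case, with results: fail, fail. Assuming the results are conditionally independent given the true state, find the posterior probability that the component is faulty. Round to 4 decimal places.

With H the event that the component is faulty, the joint likelihood of the observed sequence is P(data|H) = 0.702·0.702 = 0.49280 and P(data|¬H) = 0.111·0.111 = 0.012321.
Bayes: P(H|data) = 0.152·0.49280 / (0.152·0.49280 + 0.848·0.012321) = 0.074906/0.085354 = 0.8776.

Posterior P(H) ≈ 0.8776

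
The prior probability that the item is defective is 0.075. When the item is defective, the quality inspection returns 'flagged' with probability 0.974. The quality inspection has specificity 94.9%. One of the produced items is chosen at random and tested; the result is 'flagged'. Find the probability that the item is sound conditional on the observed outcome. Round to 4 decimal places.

P(¬H | E) ≈ 0.3924

Write H for 'the item is defective'. Prior odds H:¬H = 0.075/0.925 = 0.081081. For the 'flagged' outcome, the likelihood ratio is 0.974/0.051 = 19.098.
Posterior odds = 0.081081 × 19.098 = 1.5485, so P(H|E) = 1.5485/(1+1.5485) = 0.6076. Then P(¬H|E) = 1 − 0.6076 = 0.3924.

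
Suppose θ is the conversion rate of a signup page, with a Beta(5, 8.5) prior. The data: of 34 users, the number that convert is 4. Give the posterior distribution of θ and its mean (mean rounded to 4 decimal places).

Observing 4 successes and 30 failures updates Beta(5, 8.5) by adding the success and failure counts to the two shape parameters: α = 5+4 = 9, β = 8.5+30 = 38.5.
E[θ | data] = 9/(9+38.5) = 0.1895.

Posterior: Beta(9, 38.5); mean ≈ 0.1895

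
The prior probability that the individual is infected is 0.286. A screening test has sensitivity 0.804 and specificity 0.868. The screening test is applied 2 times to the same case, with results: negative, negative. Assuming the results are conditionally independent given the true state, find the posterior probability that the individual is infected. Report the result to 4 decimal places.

Let H be the event that the individual is infected; start with P(H) = 0.286. P('positive'|H) = 0.804, P('positive'|¬H) = 0.132.
Update on result 1 ('negative'): P(H) ← 0.196·0.2860 / (0.196·0.2860 + 0.868·0.7140) = 0.056056/0.67581 = 0.0829.
Update on result 2 ('negative'): P(H) ← 0.196·0.0829 / (0.196·0.0829 + 0.868·0.9171) = 0.016258/0.81226 = 0.0200.

Posterior P(H) ≈ 0.0200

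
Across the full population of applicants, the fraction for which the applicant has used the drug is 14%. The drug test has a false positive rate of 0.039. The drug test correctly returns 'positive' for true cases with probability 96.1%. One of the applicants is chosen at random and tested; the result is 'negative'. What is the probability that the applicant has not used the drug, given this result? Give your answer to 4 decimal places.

P(¬H | E) ≈ 0.9934

Let H be the event that the applicant has used the drug. P(H) = 0.14, so P(¬H) = 0.86. With E the 'negative' result, P(E|H) = 0.039 and P(E|¬H) = 0.961.
P(E) = 0.039·0.14 + 0.961·0.86 = 0.0054600 + 0.82646 = 0.83192.
By Bayes' theorem, P(H|E) = 0.0054600 / 0.83192 = 0.0066. Hence P(¬H|E) = 1 − 0.0066 = 0.9934.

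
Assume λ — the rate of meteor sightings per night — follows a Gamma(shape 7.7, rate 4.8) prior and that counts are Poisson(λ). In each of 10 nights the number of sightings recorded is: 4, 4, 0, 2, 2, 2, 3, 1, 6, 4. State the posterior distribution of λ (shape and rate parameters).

Posterior: Gamma(shape=35.7, rate=14.8)

Total count ∑xᵢ = 28 over n = 10 nights.
Gamma is conjugate to the Poisson likelihood: posterior is Gamma(shape = 7.7+28 = 35.7, rate = 4.8+10 = 14.8).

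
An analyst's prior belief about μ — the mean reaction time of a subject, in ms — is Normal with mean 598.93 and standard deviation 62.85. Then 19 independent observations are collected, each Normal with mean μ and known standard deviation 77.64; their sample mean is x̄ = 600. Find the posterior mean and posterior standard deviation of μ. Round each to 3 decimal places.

Posterior mean ≈ 599.920; posterior SD ≈ 17.137

Prior precision 1/τ₀² = 1/62.85² = 0.00025316; data precision n/σ² = 19/77.64² = 0.00315197.
Posterior precision = 0.00025316 + 0.00315197 = 0.00340513, giving posterior SD = 1/√0.00340513 = 17.137.
Posterior mean = (0.00025316·598.93 + 0.00315197·600) / 0.00340513 = 599.920.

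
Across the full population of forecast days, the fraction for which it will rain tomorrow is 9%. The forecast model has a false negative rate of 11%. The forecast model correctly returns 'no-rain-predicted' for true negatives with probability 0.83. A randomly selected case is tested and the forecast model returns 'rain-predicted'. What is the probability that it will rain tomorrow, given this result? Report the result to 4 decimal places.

P(H | E) ≈ 0.3411

Write H for 'it will rain tomorrow'. Prior odds H:¬H = 0.09/0.91 = 0.098901. For the 'rain-predicted' outcome, the likelihood ratio is 0.89/0.17 = 5.2353.
Posterior odds = 0.098901 × 5.2353 = 0.51778, so P(H|E) = 0.51778/(1+0.51778) = 0.3411.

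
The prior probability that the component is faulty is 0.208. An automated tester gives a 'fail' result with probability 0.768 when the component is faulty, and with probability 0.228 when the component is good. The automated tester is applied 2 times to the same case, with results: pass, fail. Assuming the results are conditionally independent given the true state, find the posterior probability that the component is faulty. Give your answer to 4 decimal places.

Posterior P(H) ≈ 0.2100

Let H be the event that the component is faulty; start with P(H) = 0.208. P('fail'|H) = 0.768, P('fail'|¬H) = 0.228.
Update on result 1 ('pass'): P(H) ← 0.232·0.2080 / (0.232·0.2080 + 0.772·0.7920) = 0.048256/0.65968 = 0.0732.
Update on result 2 ('fail'): P(H) ← 0.768·0.0732 / (0.768·0.0732 + 0.228·0.9268) = 0.056180/0.26750 = 0.2100.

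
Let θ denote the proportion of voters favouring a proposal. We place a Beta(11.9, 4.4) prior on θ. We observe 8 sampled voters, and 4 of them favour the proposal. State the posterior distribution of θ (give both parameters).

Observing 4 successes and 4 failures updates Beta(11.9, 4.4) by adding the success and failure counts to the two shape parameters: α = 11.9+4 = 15.9, β = 4.4+4 = 8.4.

Posterior: Beta(15.9, 8.4)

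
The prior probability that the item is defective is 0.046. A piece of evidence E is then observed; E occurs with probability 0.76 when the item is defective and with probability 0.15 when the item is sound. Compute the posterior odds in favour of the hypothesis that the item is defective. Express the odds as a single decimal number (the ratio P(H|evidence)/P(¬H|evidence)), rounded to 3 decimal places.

Posterior odds ≈ 0.244

Prior odds = 0.046/(1−0.046) = 0.048218. In log-odds, ln(0.048218) = -3.0320.
Add log likelihood ratio: ln(5.0667) = 1.6227.
Posterior log-odds = -1.4093, so posterior odds = exp(-1.4093) = 0.24430.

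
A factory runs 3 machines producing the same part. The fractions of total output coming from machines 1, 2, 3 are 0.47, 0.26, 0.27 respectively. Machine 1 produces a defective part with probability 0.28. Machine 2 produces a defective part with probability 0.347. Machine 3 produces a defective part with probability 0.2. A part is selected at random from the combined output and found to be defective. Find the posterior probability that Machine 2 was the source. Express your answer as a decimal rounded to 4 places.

Posterior probability ≈ 0.3271

P(defective|M1) = 0.28; P(defective|M2) = 0.347; P(defective|M3) = 0.2.
Prior × likelihood for each source: 0.47·0.28=0.1316, 0.26·0.347=0.09022, 0.27·0.2=0.05400. Summing gives P(defective) = 0.27582.
P(Machine 2 | defective) = 0.09022 / 0.27582 = 0.3271.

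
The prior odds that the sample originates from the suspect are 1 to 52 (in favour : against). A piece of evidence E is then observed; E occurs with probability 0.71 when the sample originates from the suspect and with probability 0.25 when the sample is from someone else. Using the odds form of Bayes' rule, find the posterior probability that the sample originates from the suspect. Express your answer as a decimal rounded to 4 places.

Prior odds = 1/52 = 0.019231.
Likelihood ratio for E = 0.71/0.25 = 2.8400.
Posterior odds = prior odds × LR = 0.054615.
Posterior probability = odds/(1+odds) = 0.054615/1.0546 = 0.0518.

Posterior probability ≈ 0.0518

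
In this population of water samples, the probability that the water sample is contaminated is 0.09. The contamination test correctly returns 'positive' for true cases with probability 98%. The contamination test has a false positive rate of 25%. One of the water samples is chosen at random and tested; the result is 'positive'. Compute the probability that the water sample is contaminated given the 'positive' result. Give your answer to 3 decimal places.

Let H be the event that the water sample is contaminated. P(H) = 0.09, so P(¬H) = 0.91. With E the 'positive' result, P(E|H) = 0.98 and P(E|¬H) = 0.25.
P(E) = 0.98·0.09 + 0.25·0.91 = 0.088200 + 0.22750 = 0.31570.
By Bayes' theorem, P(H|E) = 0.088200 / 0.31570 = 0.279.

P(H | E) ≈ 0.279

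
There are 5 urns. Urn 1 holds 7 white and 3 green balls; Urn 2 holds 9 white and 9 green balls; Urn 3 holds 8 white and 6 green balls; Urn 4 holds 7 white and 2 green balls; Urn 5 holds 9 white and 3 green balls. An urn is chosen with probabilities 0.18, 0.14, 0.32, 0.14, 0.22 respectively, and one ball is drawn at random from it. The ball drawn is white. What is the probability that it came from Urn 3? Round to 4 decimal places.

Tabulate prior·likelihood by source: [1] prior 0.18, lik 0.7, product 0.1260; [2] prior 0.14, lik 0.5, product 0.07000; [3] prior 0.32, lik 0.5714, product 0.1829; [4] prior 0.14, lik 0.7778, product 0.1089; [5] prior 0.22, lik 0.75, product 0.1650.
Normalizing constant = 0.65275; the posterior for Urn 3 is its product over the sum, 0.1829/0.65275 = 0.2801.

Posterior probability ≈ 0.2801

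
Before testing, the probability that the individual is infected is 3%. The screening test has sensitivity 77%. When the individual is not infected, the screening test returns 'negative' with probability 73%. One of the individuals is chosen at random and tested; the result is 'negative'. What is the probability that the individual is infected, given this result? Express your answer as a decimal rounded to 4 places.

P(H | E) ≈ 0.0097

Let H be the event that the individual is infected. P(H) = 0.03, so P(¬H) = 0.97. With E the 'negative' result, P(E|H) = 0.23 and P(E|¬H) = 0.73.
P(E) = 0.23·0.03 + 0.73·0.97 = 0.0069000 + 0.70810 = 0.71500.
By Bayes' theorem, P(H|E) = 0.0069000 / 0.71500 = 0.0097.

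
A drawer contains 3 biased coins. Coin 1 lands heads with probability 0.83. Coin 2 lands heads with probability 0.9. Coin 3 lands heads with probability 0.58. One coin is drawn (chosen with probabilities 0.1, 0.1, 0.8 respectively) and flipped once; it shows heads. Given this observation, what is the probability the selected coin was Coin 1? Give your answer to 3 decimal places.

P(heads|C1) = 0.83; P(heads|C2) = 0.9; P(heads|C3) = 0.58.
Prior × likelihood for each source: 0.1·0.83=0.08300, 0.1·0.9=0.09000, 0.8·0.58=0.4640. Summing gives P(heads) = 0.63700.
P(Coin 1 | heads) = 0.08300 / 0.63700 = 0.130.

Posterior probability ≈ 0.130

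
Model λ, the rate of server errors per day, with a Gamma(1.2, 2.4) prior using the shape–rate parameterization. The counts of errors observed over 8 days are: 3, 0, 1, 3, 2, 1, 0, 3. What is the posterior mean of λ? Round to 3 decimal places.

Total count ∑xᵢ = 13 over n = 8 days.
Gamma is conjugate to the Poisson likelihood: posterior is Gamma(shape = 1.2+13 = 14.2, rate = 2.4+8 = 10.4).
Posterior mean = shape/rate = 14.2/10.4 = 1.365.

Posterior mean ≈ 1.365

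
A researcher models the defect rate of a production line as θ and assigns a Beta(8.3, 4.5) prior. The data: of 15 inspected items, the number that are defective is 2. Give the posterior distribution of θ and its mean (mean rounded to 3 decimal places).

Posterior: Beta(10.3, 17.5); mean ≈ 0.371

Observing 2 successes and 13 failures updates Beta(8.3, 4.5) by adding the success and failure counts to the two shape parameters: α = 8.3+2 = 10.3, β = 4.5+13 = 17.5.
Posterior mean = α/(α+β) = 10.3/27.8 = 0.371.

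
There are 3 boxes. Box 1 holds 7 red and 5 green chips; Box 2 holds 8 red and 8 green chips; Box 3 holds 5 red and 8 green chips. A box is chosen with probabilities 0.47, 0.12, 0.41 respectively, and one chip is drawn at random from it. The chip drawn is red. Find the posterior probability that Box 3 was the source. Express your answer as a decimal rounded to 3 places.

Posterior probability ≈ 0.321

P(red|Box 1) = 0.5833; P(red|Box 2) = 0.5; P(red|Box 3) = 0.3846.
Prior × likelihood for each source: 0.47·0.5833=0.2742, 0.12·0.5=0.06000, 0.41·0.3846=0.1577. Summing gives P(red) = 0.49186.
P(Box 3 | red) = 0.1577 / 0.49186 = 0.321.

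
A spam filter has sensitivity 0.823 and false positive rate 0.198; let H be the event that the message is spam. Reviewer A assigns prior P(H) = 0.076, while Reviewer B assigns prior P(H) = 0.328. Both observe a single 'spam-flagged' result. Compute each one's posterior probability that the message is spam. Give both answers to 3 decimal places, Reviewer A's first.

Reviewer A: 0.255; Reviewer B: 0.670

The likelihood ratio for a 'spam-flagged' result is 0.823/0.198 = 4.1566.
Reviewer A: prior odds 0.076/0.924 = 0.082251; posterior odds 0.34188; posterior probability 0.255.
Reviewer B: prior odds 0.328/0.672 = 0.48810; posterior odds 2.0288; posterior probability 0.670.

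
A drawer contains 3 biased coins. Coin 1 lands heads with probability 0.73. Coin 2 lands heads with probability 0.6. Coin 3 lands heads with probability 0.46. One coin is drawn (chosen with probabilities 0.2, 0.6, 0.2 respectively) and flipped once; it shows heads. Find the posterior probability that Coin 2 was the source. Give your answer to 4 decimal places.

Posterior probability ≈ 0.6020

Tabulate prior·likelihood by source: [1] prior 0.2, lik 0.73, product 0.1460; [2] prior 0.6, lik 0.6, product 0.3600; [3] prior 0.2, lik 0.46, product 0.09200.
Normalizing constant = 0.59800; the posterior for Coin 2 is its product over the sum, 0.3600/0.59800 = 0.6020.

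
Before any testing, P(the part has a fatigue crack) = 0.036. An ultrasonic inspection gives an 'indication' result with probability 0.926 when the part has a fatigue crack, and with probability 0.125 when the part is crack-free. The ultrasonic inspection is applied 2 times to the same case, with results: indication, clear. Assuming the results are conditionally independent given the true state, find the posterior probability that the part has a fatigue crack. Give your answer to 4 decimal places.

With H the event that the part has a fatigue crack, the joint likelihood of the observed sequence is P(data|H) = 0.926·0.074 = 0.068524 and P(data|¬H) = 0.125·0.875 = 0.10938.
Bayes: P(H|data) = 0.036·0.068524 / (0.036·0.068524 + 0.964·0.10938) = 0.0024669/0.10790 = 0.0229.

Posterior P(H) ≈ 0.0229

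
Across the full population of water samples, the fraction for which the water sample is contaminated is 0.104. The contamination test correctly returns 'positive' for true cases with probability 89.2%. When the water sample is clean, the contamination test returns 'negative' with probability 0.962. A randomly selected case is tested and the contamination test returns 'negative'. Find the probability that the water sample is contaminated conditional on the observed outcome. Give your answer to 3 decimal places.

P(H | E) ≈ 0.013

Write H for 'the water sample is contaminated'. Prior odds H:¬H = 0.104/0.896 = 0.11607. For the 'negative' outcome, the likelihood ratio is 0.108/0.962 = 0.11227.
Posterior odds = 0.11607 × 0.11227 = 0.013031, so P(H|E) = 0.013031/(1+0.013031) = 0.013.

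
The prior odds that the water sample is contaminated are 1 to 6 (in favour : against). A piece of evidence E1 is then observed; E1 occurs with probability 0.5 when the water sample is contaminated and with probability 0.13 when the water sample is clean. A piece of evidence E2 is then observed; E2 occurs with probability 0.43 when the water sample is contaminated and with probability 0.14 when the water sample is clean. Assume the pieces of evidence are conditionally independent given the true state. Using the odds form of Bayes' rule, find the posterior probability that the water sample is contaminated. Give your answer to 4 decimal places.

Posterior probability ≈ 0.6632

Prior odds = 1/6 = 0.16667.
Likelihood ratio for E1 = 0.5/0.13 = 3.8462.
Likelihood ratio for E2 = 0.43/0.14 = 3.0714.
Posterior odds = prior odds × LR₁ × LR₂ = 1.9689.
Posterior probability = odds/(1+odds) = 1.9689/2.9689 = 0.6632.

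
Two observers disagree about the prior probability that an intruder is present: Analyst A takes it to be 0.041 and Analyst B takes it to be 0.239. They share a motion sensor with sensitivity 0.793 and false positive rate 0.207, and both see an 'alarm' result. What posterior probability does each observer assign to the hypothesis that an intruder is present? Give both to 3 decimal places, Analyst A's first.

Analyst A: 0.141; Analyst B: 0.546

The likelihood ratio for an 'alarm' result is 0.793/0.207 = 3.8309.
Analyst A: prior odds 0.041/0.959 = 0.042753; posterior odds 0.16378; posterior probability 0.141.
Analyst B: prior odds 0.239/0.761 = 0.31406; posterior odds 1.2031; posterior probability 0.546.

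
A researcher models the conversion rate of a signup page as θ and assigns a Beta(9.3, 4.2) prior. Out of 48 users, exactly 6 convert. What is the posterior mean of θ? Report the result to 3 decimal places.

Posterior mean ≈ 0.249

The binomial likelihood is conjugate to the Beta prior: with 6 successes and 42 failures, the posterior is Beta(9.3+6, 4.2+42) = Beta(15.3, 46.2).
E[θ | data] = 15.3/(15.3+46.2) = 0.249.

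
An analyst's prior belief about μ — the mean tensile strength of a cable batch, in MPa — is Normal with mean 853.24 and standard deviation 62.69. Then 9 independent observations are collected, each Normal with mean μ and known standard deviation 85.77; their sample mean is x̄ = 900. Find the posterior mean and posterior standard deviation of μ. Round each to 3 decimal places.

Prior precision 1/τ₀² = 1/62.69² = 0.00025445; data precision n/σ² = 9/85.77² = 0.00122341.
Posterior precision = 0.00025445 + 0.00122341 = 0.00147786, giving posterior SD = 1/√0.00147786 = 26.013.
Posterior mean = (0.00025445·853.24 + 0.00122341·900) / 0.00147786 = 891.949.

Posterior mean ≈ 891.949; posterior SD ≈ 26.013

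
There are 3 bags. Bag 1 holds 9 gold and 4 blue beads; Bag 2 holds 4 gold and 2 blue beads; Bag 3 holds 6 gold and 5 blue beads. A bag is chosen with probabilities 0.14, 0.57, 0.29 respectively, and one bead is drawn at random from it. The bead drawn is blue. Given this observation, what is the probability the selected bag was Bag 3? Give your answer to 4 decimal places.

Posterior probability ≈ 0.3612

Tabulate prior·likelihood by source: [1] prior 0.14, lik 0.3077, product 0.04308; [2] prior 0.57, lik 0.3333, product 0.1900; [3] prior 0.29, lik 0.4545, product 0.1318.
Normalizing constant = 0.36490; the posterior for Bag 3 is its product over the sum, 0.1318/0.36490 = 0.3612.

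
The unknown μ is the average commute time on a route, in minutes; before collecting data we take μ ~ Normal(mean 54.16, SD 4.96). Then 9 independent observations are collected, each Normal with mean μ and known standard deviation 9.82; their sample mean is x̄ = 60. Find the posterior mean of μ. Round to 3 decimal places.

Posterior mean ≈ 58.228

With known σ, the Normal prior is conjugate. Weight on the data is w = (n/σ²)/(n/σ² + 1/τ₀²) = 0.0933296/(0.0933296+0.0406478) = 0.69661.
Posterior mean = w·x̄ + (1−w)·μ₀ = 0.69661·60 + 0.30339·54.16 = 58.228.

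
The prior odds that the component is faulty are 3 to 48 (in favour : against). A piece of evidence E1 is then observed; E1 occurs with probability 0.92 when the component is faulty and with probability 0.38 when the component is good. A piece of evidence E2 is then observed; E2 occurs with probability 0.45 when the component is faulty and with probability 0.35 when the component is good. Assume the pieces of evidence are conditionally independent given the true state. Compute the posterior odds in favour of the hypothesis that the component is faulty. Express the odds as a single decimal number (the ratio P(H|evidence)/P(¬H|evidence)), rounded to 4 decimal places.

Posterior odds ≈ 0.1945

Prior odds = 3/48 = 0.062500. In log-odds, ln(0.062500) = -2.7726.
Add log likelihood ratios: ln(2.4211) + ln(1.2857) = 1.1355.
Posterior log-odds = -1.6371, so posterior odds = exp(-1.6371) = 0.19455.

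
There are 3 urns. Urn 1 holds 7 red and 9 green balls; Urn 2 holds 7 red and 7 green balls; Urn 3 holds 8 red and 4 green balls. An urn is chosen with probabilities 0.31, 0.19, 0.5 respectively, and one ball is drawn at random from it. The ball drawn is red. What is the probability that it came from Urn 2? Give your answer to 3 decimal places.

Posterior probability ≈ 0.168

P(red|Urn 1) = 0.4375; P(red|Urn 2) = 0.5; P(red|Urn 3) = 0.6667.
Prior × likelihood for each source: 0.31·0.4375=0.1356, 0.19·0.5=0.09500, 0.5·0.6667=0.3333. Summing gives P(red) = 0.56396.
P(Urn 2 | red) = 0.09500 / 0.56396 = 0.168.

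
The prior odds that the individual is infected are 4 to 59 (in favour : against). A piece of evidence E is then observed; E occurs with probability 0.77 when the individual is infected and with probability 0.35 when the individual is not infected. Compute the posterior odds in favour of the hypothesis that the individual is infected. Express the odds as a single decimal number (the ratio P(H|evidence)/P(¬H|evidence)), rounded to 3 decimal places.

Posterior odds ≈ 0.149

Prior odds = 4/59 = 0.067797. In log-odds, ln(0.067797) = -2.6912.
Add log likelihood ratio: ln(2.2000) = 0.78846.
Posterior log-odds = -1.9028, so posterior odds = exp(-1.9028) = 0.14915.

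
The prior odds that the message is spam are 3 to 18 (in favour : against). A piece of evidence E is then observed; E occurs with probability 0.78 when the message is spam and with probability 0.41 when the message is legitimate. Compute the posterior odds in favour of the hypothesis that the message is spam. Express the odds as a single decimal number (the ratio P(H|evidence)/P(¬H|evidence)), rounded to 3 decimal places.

Prior odds = 3/18 = 0.16667.
Likelihood ratio for E = 0.78/0.41 = 1.9024.
Posterior odds = prior odds × LR = 0.31707.

Posterior odds ≈ 0.317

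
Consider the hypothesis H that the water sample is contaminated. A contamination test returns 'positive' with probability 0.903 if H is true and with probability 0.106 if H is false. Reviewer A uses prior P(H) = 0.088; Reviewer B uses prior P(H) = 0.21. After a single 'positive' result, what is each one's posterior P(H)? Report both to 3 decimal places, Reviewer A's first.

The likelihood ratio for a 'positive' result is 0.903/0.106 = 8.5189.
Reviewer A: prior odds 0.088/0.912 = 0.096491; posterior odds 0.82200; posterior probability 0.451.
Reviewer B: prior odds 0.21/0.79 = 0.26582; posterior odds 2.2645; posterior probability 0.694.

Reviewer A: 0.451; Reviewer B: 0.694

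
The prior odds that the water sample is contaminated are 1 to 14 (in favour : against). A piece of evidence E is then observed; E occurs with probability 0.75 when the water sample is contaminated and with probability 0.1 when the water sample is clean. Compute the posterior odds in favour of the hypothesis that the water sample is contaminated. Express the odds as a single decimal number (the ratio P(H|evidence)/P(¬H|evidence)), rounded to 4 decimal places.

Posterior odds ≈ 0.5357

Prior odds = 1/14 = 0.071429. In log-odds, ln(0.071429) = -2.6391.
Add log likelihood ratio: ln(7.5000) = 2.0149.
Posterior log-odds = -0.62415, so posterior odds = exp(-0.62415) = 0.53571.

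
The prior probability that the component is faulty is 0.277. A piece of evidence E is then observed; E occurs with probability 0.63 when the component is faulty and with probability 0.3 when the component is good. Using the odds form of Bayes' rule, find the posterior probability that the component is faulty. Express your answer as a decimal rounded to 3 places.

Prior odds = 0.277/(1−0.277) = 0.38313. In log-odds, ln(0.38313) = -0.95939.
Add log likelihood ratio: ln(2.1000) = 0.74194.
Posterior log-odds = -0.21745, so posterior odds = exp(-0.21745) = 0.80456. Converting, P(H|E) = 0.80456/1.8046 = 0.446.

Posterior probability ≈ 0.446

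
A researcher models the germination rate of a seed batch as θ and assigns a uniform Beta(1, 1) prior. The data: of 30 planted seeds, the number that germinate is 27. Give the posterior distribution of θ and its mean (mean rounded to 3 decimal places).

The binomial likelihood is conjugate to the Beta prior: with 27 successes and 3 failures, the posterior is Beta(1+27, 1+3) = Beta(28, 4).
E[θ | data] = 28/(28+4) = 0.875.

Posterior: Beta(28, 4); mean ≈ 0.875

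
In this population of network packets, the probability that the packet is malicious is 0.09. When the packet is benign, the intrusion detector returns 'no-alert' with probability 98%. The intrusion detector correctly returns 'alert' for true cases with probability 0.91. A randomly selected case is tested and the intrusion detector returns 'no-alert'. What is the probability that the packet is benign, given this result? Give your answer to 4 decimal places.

Let H be the event that the packet is malicious. P(H) = 0.09, so P(¬H) = 0.91. With E the 'no-alert' result, P(E|H) = 0.09 and P(E|¬H) = 0.98.
P(E) = 0.09·0.09 + 0.98·0.91 = 0.0081000 + 0.89180 = 0.89990.
By Bayes' theorem, P(H|E) = 0.0081000 / 0.89990 = 0.0090. Hence P(¬H|E) = 1 − 0.0090 = 0.9910.

P(¬H | E) ≈ 0.9910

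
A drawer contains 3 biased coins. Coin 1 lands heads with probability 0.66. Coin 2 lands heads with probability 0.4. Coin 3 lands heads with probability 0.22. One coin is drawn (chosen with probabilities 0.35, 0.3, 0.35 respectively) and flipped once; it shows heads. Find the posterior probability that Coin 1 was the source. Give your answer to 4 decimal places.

Posterior probability ≈ 0.5397

P(heads|C1) = 0.66; P(heads|C2) = 0.4; P(heads|C3) = 0.22.
Prior × likelihood for each source: 0.35·0.66=0.2310, 0.3·0.4=0.1200, 0.35·0.22=0.07700. Summing gives P(heads) = 0.42800.
P(Coin 1 | heads) = 0.2310 / 0.42800 = 0.5397.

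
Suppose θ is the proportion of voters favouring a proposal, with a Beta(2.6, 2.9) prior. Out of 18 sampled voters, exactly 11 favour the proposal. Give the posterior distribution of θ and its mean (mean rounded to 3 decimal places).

Posterior: Beta(13.6, 9.9); mean ≈ 0.579

Observing 11 successes and 7 failures updates Beta(2.6, 2.9) by adding the success and failure counts to the two shape parameters: α = 2.6+11 = 13.6, β = 2.9+7 = 9.9.
E[θ | data] = 13.6/(13.6+9.9) = 0.579.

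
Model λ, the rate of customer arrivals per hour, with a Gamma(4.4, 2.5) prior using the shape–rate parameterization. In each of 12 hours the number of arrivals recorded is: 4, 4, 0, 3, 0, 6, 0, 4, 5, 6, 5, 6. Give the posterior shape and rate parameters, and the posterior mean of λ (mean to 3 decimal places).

Posterior: Gamma(shape=47.4, rate=14.5); mean ≈ 3.269

Total count ∑xᵢ = 43 over n = 12 hours.
Gamma is conjugate to the Poisson likelihood: posterior is Gamma(shape = 4.4+43 = 47.4, rate = 2.5+12 = 14.5).
Posterior mean = shape/rate = 47.4/14.5 = 3.269.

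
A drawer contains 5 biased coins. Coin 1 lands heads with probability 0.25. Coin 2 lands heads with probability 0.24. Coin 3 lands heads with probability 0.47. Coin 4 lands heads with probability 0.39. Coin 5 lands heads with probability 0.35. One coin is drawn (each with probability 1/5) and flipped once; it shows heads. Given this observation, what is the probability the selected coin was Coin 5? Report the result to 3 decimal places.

P(heads|C1) = 0.25; P(heads|C2) = 0.24; P(heads|C3) = 0.47; P(heads|C4) = 0.39; P(heads|C5) = 0.35.
Prior × likelihood for each source: 0.2·0.25=0.05000, 0.2·0.24=0.04800, 0.2·0.47=0.09400, 0.2·0.39=0.07800, 0.2·0.35=0.07000. Summing gives P(heads) = 0.34000.
P(Coin 5 | heads) = 0.07000 / 0.34000 = 0.206.

Posterior probability ≈ 0.206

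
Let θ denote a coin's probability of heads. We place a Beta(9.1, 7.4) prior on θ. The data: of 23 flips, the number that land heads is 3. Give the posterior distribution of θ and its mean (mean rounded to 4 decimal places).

The binomial likelihood is conjugate to the Beta prior: with 3 successes and 20 failures, the posterior is Beta(9.1+3, 7.4+20) = Beta(12.1, 27.4).
E[θ | data] = 12.1/(12.1+27.4) = 0.3063.

Posterior: Beta(12.1, 27.4); mean ≈ 0.3063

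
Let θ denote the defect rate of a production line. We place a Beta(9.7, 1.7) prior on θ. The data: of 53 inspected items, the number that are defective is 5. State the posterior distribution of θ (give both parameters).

The binomial likelihood is conjugate to the Beta prior: with 5 successes and 48 failures, the posterior is Beta(9.7+5, 1.7+48) = Beta(14.7, 49.7).

Posterior: Beta(14.7, 49.7)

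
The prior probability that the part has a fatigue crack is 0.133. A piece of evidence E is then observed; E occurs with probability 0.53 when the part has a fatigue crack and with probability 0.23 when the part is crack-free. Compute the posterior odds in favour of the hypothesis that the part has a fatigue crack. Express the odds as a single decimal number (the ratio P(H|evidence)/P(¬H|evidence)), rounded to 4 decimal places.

Posterior odds ≈ 0.3535

Prior odds = 0.133/(1−0.133) = 0.15340. In log-odds, ln(0.15340) = -1.8747.
Add log likelihood ratio: ln(2.3043) = 0.83480.
Posterior log-odds = -1.0399, so posterior odds = exp(-1.0399) = 0.35349.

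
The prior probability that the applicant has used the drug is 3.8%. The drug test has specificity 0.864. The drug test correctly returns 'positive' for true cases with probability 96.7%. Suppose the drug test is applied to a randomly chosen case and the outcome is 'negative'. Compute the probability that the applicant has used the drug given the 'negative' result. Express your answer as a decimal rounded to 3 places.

Let H be the event that the applicant has used the drug. P(H) = 0.038, so P(¬H) = 0.962. With E the 'negative' result, P(E|H) = 0.033 and P(E|¬H) = 0.864.
P(E) = 0.033·0.038 + 0.864·0.962 = 0.0012540 + 0.83117 = 0.83242.
By Bayes' theorem, P(H|E) = 0.0012540 / 0.83242 = 0.002.

P(H | E) ≈ 0.002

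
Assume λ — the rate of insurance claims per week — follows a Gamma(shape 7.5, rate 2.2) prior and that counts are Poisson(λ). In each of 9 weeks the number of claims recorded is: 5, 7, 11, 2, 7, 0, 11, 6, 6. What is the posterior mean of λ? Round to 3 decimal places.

The Poisson likelihood adds the total count to the shape and the number of exposure periods to the rate. Here ∑xᵢ = 55 and n = 9, so shape 7.5→62.5 and rate 2.2→11.2.
E[λ | data] = 62.5/11.2 = 5.580.

Posterior mean ≈ 5.580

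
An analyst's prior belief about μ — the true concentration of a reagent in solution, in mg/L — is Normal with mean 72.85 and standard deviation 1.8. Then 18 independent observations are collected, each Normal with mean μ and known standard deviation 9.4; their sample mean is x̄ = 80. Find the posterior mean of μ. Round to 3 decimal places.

Posterior mean ≈ 75.693

With known σ, the Normal prior is conjugate. Weight on the data is w = (n/σ²)/(n/σ² + 1/τ₀²) = 0.203712/(0.203712+0.308642) = 0.39760.
Posterior mean = w·x̄ + (1−w)·μ₀ = 0.39760·80 + 0.60240·72.85 = 75.693.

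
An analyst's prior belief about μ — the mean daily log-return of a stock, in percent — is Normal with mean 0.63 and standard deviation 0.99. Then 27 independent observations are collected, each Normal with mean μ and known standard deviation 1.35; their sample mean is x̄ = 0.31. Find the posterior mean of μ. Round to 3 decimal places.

Posterior mean ≈ 0.331

Prior precision 1/τ₀² = 1/0.99² = 1.02030; data precision n/σ² = 27/1.35² = 14.8148.
Posterior precision = 1.02030 + 14.8148 = 15.8351.
Posterior mean = (1.02030·0.63 + 14.8148·0.31) / 15.8351 = 0.331.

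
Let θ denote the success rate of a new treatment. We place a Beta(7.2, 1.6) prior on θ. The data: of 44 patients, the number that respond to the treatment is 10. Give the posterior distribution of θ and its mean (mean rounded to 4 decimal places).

Posterior: Beta(17.2, 35.6); mean ≈ 0.3258

The binomial likelihood is conjugate to the Beta prior: with 10 successes and 34 failures, the posterior is Beta(7.2+10, 1.6+34) = Beta(17.2, 35.6).
E[θ | data] = 17.2/(17.2+35.6) = 0.3258.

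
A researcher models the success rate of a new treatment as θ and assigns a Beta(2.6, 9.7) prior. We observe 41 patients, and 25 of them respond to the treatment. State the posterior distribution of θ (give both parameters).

The binomial likelihood is conjugate to the Beta prior: with 25 successes and 16 failures, the posterior is Beta(2.6+25, 9.7+16) = Beta(27.6, 25.7).

Posterior: Beta(27.6, 25.7)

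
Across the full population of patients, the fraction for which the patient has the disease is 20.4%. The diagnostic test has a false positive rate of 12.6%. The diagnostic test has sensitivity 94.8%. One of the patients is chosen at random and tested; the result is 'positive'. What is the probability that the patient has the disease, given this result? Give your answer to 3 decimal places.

P(H | E) ≈ 0.658

Let H be the event that the patient has the disease. P(H) = 0.204, so P(¬H) = 0.796. With E the 'positive' result, P(E|H) = 0.948 and P(E|¬H) = 0.126.
P(E) = 0.948·0.204 + 0.126·0.796 = 0.19339 + 0.10030 = 0.29369.
By Bayes' theorem, P(H|E) = 0.19339 / 0.29369 = 0.658.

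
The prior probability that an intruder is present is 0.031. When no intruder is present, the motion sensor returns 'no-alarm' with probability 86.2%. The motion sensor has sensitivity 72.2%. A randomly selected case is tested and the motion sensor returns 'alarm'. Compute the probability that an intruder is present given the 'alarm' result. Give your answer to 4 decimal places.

P(H | E) ≈ 0.1434

Let H be the event that an intruder is present. P(H) = 0.031, so P(¬H) = 0.969. With E the 'alarm' result, P(E|H) = 0.722 and P(E|¬H) = 0.138.
P(E) = 0.722·0.031 + 0.138·0.969 = 0.022382 + 0.13372 = 0.15610.
By Bayes' theorem, P(H|E) = 0.022382 / 0.15610 = 0.1434.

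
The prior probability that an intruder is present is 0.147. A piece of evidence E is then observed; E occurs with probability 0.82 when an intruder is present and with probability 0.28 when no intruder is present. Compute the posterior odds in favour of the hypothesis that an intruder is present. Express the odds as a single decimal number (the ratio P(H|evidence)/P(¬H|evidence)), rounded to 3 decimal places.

Posterior odds ≈ 0.505

Prior odds = 0.147/(1−0.147) = 0.17233.
Likelihood ratio for E = 0.82/0.28 = 2.9286.
Posterior odds = prior odds × LR = 0.50469.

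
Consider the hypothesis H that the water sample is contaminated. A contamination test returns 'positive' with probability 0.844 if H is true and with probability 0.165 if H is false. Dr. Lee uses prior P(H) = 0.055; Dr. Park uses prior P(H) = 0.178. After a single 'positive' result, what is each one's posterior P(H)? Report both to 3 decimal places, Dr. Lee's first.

The likelihood ratio for a 'positive' result is 0.844/0.165 = 5.1152.
Dr. Lee: prior odds 0.055/0.945 = 0.058201; posterior odds 0.29771; posterior probability 0.229.
Dr. Park: prior odds 0.178/0.822 = 0.21655; posterior odds 1.1077; posterior probability 0.526.

Dr. Lee: 0.229; Dr. Park: 0.526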